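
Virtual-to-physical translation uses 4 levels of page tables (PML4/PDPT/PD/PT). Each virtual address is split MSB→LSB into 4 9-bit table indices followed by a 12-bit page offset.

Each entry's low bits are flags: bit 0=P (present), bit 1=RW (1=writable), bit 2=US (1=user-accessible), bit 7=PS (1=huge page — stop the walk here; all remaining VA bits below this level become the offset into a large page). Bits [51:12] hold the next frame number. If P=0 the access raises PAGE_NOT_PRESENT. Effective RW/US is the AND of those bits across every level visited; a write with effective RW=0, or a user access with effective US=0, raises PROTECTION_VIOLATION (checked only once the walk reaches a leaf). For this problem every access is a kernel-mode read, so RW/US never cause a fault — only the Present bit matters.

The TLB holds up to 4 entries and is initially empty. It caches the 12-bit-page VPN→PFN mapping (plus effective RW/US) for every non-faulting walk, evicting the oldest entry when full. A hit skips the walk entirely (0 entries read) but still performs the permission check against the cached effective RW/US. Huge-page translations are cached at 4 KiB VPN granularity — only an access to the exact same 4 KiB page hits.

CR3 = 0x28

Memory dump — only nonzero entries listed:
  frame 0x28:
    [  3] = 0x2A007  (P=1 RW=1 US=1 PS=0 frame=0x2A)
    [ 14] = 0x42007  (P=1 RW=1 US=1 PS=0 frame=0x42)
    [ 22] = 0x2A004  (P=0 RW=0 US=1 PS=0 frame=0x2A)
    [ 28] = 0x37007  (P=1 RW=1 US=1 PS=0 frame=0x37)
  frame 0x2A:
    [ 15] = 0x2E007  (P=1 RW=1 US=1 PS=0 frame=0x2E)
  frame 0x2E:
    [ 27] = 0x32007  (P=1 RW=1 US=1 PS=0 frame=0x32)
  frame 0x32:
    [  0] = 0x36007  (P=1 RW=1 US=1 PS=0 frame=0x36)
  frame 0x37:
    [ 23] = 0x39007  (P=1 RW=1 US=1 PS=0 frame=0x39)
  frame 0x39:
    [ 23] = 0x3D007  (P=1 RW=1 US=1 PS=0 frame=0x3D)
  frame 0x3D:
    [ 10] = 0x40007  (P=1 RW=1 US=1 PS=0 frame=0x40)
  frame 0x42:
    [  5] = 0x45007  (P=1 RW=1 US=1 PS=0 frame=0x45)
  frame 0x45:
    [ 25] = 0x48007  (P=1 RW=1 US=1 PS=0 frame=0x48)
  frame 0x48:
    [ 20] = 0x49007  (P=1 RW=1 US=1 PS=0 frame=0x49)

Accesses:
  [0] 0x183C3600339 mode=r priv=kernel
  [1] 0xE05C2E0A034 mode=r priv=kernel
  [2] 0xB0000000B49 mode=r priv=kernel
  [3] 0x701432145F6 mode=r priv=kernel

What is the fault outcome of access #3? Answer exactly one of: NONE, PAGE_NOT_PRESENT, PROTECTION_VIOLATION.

Walk each access:
#0 VA=0x183C3600339 (r,kernel):
  [0] read 0x28 idx=3: raw=0x2A007 flags P=1 W=1 U=1 S=0
  [1] read 0x2A idx=15: raw=0x2E007 flags P=1 W=1 U=1 S=0
  [2] read 0x2E idx=27: raw=0x32007 flags P=1 W=1 U=1 S=0
  [3] read 0x32 idx=0: raw=0x36007 flags P=1 W=1 U=1 S=0
  ⇒ phys 0x36339  [4 reads]
#1 VA=0xE05C2E0A034 (r,kernel):
  [0] read 0x28 idx=28: raw=0x37007 flags P=1 W=1 U=1 S=0
  [1] read 0x37 idx=23: raw=0x39007 flags P=1 W=1 U=1 S=0
  [2] read 0x39 idx=23: raw=0x3D007 flags P=1 W=1 U=1 S=0
  [3] read 0x3D idx=10: raw=0x40007 flags P=1 W=1 U=1 S=0
  ⇒ phys 0x40034  [4 reads]
#2 VA=0xB0000000B49 (r,kernel):
  [0] read 0x28 idx=22: raw=0x2A004 flags P=0 W=0 U=1 S=0
  → PAGE_NOT_PRESENT  (1 entries read)
#3 VA=0x701432145F6 (r,kernel):
  [0] read 0x28 idx=14: raw=0x42007 flags P=1 W=1 U=1 S=0
  [1] read 0x42 idx=5: raw=0x45007 flags P=1 W=1 U=1 S=0
  [2] read 0x45 idx=25: raw=0x48007 flags P=1 W=1 U=1 S=0
  [3] read 0x48 idx=20: raw=0x49007 flags P=1 W=1 U=1 S=0
  ⇒ phys 0x495F6  [4 reads]

Access #3 fault: NONE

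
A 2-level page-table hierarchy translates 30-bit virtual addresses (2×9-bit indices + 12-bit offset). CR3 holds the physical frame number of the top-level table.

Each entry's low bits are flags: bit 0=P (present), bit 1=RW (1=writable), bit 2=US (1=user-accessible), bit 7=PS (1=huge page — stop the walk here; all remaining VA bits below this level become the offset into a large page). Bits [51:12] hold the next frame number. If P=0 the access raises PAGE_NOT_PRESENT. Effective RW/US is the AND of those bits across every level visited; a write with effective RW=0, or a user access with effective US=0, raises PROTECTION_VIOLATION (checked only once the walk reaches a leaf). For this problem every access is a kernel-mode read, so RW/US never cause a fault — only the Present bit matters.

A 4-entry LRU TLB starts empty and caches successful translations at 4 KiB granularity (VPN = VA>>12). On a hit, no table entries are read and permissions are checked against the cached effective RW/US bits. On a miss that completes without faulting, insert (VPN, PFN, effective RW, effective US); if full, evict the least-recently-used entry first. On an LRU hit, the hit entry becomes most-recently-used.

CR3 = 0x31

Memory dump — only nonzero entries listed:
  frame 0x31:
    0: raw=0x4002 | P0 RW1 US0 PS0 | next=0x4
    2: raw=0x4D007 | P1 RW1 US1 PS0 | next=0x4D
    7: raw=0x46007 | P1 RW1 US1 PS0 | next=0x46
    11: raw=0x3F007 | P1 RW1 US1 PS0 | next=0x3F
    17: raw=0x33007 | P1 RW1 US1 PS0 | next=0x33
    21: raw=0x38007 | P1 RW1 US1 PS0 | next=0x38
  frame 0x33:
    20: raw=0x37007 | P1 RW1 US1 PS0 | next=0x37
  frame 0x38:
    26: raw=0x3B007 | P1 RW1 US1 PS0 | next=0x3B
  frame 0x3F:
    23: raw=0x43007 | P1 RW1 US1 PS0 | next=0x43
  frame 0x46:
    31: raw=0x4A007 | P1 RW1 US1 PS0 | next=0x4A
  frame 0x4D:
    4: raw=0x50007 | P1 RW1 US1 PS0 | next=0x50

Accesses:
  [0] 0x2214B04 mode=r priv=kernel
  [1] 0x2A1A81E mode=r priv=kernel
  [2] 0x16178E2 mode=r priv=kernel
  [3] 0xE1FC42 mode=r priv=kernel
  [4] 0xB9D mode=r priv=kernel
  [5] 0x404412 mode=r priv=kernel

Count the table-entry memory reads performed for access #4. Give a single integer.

Per-access translation:
#0 VA=0x2214B04 (r,kernel):
  L0: frame=0x31 idx=17 entry=0x33007 [P=1 RW=1 US=1 PS=0]
  L1: frame=0x33 idx=20 entry=0x37007 [P=1 RW=1 US=1 PS=0]
  ⇒ phys 0x37B04  [2 reads]
#1 VA=0x2A1A81E (r,kernel):
  L0: frame=0x31 idx=21 entry=0x38007 [P=1 RW=1 US=1 PS=0]
  L1: frame=0x38 idx=26 entry=0x3B007 [P=1 RW=1 US=1 PS=0]
  ⇒ phys 0x3B81E  [2 reads]
#2 VA=0x16178E2 (r,kernel):
  L0: frame=0x31 idx=11 entry=0x3F007 [P=1 RW=1 US=1 PS=0]
  L1: frame=0x3F idx=23 entry=0x43007 [P=1 RW=1 US=1 PS=0]
  ⇒ phys 0x438E2  [2 reads]
#3 VA=0xE1FC42 (r,kernel):
  L0: frame=0x31 idx=7 entry=0x46007 [P=1 RW=1 US=1 PS=0]
  L1: frame=0x46 idx=31 entry=0x4A007 [P=1 RW=1 US=1 PS=0]
  ⇒ phys 0x4AC42  [2 reads]
#4 VA=0xB9D (r,kernel):
  L0: frame=0x31 idx=0 entry=0x4002 [P=0 RW=1 US=0 PS=0]
  → PAGE_NOT_PRESENT  (1 entries read)
#5 VA=0x404412 (r,kernel):
  L0: frame=0x31 idx=2 entry=0x4D007 [P=1 RW=1 US=1 PS=0]
  L1: frame=0x4D idx=4 entry=0x50007 [P=1 RW=1 US=1 PS=0]
  ⇒ phys 0x50412  [2 reads]

Entries read for #4: 1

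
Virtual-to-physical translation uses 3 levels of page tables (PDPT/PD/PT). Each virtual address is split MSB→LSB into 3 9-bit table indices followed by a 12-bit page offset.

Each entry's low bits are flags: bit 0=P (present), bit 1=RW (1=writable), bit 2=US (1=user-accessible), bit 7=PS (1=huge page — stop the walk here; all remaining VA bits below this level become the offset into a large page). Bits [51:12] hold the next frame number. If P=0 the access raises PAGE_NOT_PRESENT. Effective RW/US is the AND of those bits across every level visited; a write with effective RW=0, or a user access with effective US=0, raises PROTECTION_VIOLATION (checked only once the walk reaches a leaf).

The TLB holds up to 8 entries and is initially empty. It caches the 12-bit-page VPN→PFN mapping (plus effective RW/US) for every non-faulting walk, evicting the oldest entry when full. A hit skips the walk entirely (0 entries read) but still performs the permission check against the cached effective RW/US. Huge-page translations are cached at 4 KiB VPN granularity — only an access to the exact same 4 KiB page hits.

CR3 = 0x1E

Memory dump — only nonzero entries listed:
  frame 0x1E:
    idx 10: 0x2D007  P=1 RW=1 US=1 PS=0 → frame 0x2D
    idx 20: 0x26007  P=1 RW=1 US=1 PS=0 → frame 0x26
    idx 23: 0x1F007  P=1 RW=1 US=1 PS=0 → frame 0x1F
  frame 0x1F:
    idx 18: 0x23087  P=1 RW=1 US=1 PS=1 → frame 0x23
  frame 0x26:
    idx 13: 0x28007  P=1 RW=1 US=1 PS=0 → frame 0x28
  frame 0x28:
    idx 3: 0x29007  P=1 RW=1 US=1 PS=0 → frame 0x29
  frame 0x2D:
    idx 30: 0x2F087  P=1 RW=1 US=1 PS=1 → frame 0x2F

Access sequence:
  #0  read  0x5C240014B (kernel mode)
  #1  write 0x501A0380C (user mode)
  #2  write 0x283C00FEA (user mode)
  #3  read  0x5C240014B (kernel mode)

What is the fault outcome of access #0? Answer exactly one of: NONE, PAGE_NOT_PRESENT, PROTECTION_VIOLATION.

Walk each access:
#0 VA=0x5C240014B (r,kernel):
  [0] read 0x1E idx=23: raw=0x1F007 flags P=1 W=1 U=1 S=0
  [1] read 0x1F idx=18: raw=0x23087 flags P=1 W=1 U=1 S=1
  ⇒ phys 0x2314B (huge @L1)  [2 reads]
#1 VA=0x501A0380C (w,user):
  [0] read 0x1E idx=20: raw=0x26007 flags P=1 W=1 U=1 S=0
  [1] read 0x26 idx=13: raw=0x28007 flags P=1 W=1 U=1 S=0
  [2] read 0x28 idx=3: raw=0x29007 flags P=1 W=1 U=1 S=0
  ⇒ phys 0x2980C  [3 reads]
#2 VA=0x283C00FEA (w,user):
  [0] read 0x1E idx=10: raw=0x2D007 flags P=1 W=1 U=1 S=0
  [1] read 0x2D idx=30: raw=0x2F087 flags P=1 W=1 U=1 S=1
  ⇒ phys 0x2FFEA (huge @L1)  [2 reads]
#3 VA=0x5C240014B (r,kernel):
  TLB hit vpn=0x5C2400 → PA=0x2314B

Access #0 fault: NONE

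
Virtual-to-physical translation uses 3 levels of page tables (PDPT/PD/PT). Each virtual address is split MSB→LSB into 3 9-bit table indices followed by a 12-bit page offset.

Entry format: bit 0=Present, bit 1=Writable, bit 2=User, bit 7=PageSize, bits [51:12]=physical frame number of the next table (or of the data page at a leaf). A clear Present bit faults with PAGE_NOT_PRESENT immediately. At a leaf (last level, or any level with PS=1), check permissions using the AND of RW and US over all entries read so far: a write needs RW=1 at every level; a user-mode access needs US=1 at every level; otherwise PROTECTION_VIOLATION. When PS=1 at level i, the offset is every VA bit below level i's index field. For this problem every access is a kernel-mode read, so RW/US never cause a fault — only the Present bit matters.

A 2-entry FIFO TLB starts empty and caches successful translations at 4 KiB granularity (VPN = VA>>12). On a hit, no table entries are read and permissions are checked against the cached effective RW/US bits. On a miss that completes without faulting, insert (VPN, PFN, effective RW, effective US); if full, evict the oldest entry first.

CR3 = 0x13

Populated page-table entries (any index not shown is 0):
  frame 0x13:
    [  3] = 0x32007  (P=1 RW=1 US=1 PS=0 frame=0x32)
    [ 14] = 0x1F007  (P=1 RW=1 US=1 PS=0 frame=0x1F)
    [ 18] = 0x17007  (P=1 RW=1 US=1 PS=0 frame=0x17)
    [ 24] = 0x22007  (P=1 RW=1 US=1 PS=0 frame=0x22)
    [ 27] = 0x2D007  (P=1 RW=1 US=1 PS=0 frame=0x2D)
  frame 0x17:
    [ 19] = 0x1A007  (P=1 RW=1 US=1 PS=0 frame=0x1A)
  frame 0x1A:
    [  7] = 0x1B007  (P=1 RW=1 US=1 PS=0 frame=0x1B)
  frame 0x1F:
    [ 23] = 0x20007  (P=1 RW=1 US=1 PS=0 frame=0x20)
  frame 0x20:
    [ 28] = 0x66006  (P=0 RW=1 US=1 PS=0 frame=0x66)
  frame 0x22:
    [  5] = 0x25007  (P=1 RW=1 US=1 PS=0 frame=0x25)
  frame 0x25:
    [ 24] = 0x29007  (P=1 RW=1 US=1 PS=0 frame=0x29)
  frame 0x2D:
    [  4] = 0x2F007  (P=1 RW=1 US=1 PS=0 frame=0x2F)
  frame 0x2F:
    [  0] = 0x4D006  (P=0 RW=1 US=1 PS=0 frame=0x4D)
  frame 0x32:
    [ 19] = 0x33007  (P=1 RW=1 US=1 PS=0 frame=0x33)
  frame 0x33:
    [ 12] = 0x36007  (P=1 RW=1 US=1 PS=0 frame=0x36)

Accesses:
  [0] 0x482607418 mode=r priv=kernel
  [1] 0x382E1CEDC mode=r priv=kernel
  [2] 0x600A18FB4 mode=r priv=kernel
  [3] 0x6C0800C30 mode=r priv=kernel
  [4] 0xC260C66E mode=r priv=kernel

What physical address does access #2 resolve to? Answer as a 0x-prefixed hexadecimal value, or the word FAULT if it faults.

Trace:
#0 VA=0x482607418 (r,kernel):
  L0: frame=0x13 idx=18 entry=0x17007 [P=1 RW=1 US=1 PS=0]
  L1: frame=0x17 idx=19 entry=0x1A007 [P=1 RW=1 US=1 PS=0]
  L2: frame=0x1A idx=7 entry=0x1B007 [P=1 RW=1 US=1 PS=0]
  ✓ 0x1B418  — 3 lookups
#1 VA=0x382E1CEDC (r,kernel):
  L0: frame=0x13 idx=14 entry=0x1F007 [P=1 RW=1 US=1 PS=0]
  L1: frame=0x1F idx=23 entry=0x20007 [P=1 RW=1 US=1 PS=0]
  L2: frame=0x20 idx=28 entry=0x66006 [P=0 RW=1 US=1 PS=0]
  → PAGE_NOT_PRESENT  (3 entries read)
#2 VA=0x600A18FB4 (r,kernel):
  L0: frame=0x13 idx=24 entry=0x22007 [P=1 RW=1 US=1 PS=0]
  L1: frame=0x22 idx=5 entry=0x25007 [P=1 RW=1 US=1 PS=0]
  L2: frame=0x25 idx=24 entry=0x29007 [P=1 RW=1 US=1 PS=0]
  ✓ 0x29FB4  — 3 lookups
#3 VA=0x6C0800C30 (r,kernel):
  L0: frame=0x13 idx=27 entry=0x2D007 [P=1 RW=1 US=1 PS=0]
  L1: frame=0x2D idx=4 entry=0x2F007 [P=1 RW=1 US=1 PS=0]
  L2: frame=0x2F idx=0 entry=0x4D006 [P=0 RW=1 US=1 PS=0]
  → PAGE_NOT_PRESENT  (3 entries read)
#4 VA=0xC260C66E (r,kernel):
  L0: frame=0x13 idx=3 entry=0x32007 [P=1 RW=1 US=1 PS=0]
  L1: frame=0x32 idx=19 entry=0x33007 [P=1 RW=1 US=1 PS=0]
  L2: frame=0x33 idx=12 entry=0x36007 [P=1 RW=1 US=1 PS=0]
  ✓ 0x3666E  — 3 lookups

Access #2 PA: 0x29FB4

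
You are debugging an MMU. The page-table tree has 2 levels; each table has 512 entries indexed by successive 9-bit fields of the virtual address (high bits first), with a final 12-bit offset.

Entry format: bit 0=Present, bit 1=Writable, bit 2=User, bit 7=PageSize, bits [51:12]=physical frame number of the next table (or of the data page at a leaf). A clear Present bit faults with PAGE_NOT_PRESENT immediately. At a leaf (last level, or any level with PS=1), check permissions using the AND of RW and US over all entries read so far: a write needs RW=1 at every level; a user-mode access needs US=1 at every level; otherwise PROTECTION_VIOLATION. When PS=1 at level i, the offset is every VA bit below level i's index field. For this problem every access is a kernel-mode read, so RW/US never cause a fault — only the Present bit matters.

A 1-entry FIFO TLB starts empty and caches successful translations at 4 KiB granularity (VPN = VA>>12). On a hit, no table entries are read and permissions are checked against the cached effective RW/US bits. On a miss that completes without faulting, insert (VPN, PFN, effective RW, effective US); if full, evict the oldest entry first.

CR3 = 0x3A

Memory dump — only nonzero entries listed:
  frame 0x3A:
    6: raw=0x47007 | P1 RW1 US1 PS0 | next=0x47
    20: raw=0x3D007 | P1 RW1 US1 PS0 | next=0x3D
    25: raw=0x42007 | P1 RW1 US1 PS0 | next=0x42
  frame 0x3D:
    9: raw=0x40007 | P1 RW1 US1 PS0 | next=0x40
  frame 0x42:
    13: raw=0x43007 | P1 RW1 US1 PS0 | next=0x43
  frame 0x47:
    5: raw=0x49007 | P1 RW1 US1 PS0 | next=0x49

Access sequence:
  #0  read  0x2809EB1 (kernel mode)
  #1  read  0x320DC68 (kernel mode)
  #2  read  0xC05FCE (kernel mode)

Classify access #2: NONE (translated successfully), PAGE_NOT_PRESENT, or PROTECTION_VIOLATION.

Walk each access:
#0 VA=0x2809EB1 (r,kernel):
  lvl0: tbl 0x3A, slot 20 ⇒ 0x3D007 (P1/RW1/US1/PS0)
  lvl1: tbl 0x3D, slot 9 ⇒ 0x40007 (P1/RW1/US1/PS0)
  ⇒ phys 0x40EB1  [2 reads]
#1 VA=0x320DC68 (r,kernel):
  lvl0: tbl 0x3A, slot 25 ⇒ 0x42007 (P1/RW1/US1/PS0)
  lvl1: tbl 0x42, slot 13 ⇒ 0x43007 (P1/RW1/US1/PS0)
  ⇒ phys 0x43C68  [2 reads]
#2 VA=0xC05FCE (r,kernel):
  lvl0: tbl 0x3A, slot 6 ⇒ 0x47007 (P1/RW1/US1/PS0)
  lvl1: tbl 0x47, slot 5 ⇒ 0x49007 (P1/RW1/US1/PS0)
  ⇒ phys 0x49FCE  [2 reads]

Access #2 fault: NONE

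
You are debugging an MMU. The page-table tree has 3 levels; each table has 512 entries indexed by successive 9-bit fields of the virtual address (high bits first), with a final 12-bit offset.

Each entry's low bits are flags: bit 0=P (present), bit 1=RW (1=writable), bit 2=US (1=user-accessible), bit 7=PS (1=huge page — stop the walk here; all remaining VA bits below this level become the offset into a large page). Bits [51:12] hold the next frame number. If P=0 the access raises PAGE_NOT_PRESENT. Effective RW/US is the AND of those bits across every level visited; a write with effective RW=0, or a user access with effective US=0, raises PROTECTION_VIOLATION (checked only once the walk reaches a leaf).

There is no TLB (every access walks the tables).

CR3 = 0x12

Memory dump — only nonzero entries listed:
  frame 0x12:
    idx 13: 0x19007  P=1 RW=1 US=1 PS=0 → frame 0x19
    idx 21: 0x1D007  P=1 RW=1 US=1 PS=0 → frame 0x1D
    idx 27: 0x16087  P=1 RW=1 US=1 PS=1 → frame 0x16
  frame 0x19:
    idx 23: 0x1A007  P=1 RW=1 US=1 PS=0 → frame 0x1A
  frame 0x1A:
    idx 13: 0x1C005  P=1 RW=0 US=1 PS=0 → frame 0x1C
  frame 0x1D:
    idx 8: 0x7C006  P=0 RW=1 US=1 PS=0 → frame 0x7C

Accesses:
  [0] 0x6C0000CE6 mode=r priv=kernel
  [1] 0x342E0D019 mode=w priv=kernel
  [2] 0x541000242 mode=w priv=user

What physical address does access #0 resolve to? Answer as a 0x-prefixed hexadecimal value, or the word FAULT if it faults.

Trace:
#0 VA=0x6C0000CE6 (r,kernel):
  L0: frame=0x12 idx=27 entry=0x16087 [P=1 RW=1 US=1 PS=1]
  ✓ 0x16CE6 (huge @L0)  — 1 lookups
#1 VA=0x342E0D019 (w,kernel):
  L0: frame=0x12 idx=13 entry=0x19007 [P=1 RW=1 US=1 PS=0]
  L1: frame=0x19 idx=23 entry=0x1A007 [P=1 RW=1 US=1 PS=0]
  L2: frame=0x1A idx=13 entry=0x1C005 [P=1 RW=0 US=1 PS=0]
  ⇒ fault: PROTECTION_VIOLATION  — 3 lookups
#2 VA=0x541000242 (w,user):
  L0: frame=0x12 idx=21 entry=0x1D007 [P=1 RW=1 US=1 PS=0]
  L1: frame=0x1D idx=8 entry=0x7C006 [P=0 RW=1 US=1 PS=0]
  ⇒ fault: PAGE_NOT_PRESENT  — 2 lookups

Access #0 PA: 0x16CE6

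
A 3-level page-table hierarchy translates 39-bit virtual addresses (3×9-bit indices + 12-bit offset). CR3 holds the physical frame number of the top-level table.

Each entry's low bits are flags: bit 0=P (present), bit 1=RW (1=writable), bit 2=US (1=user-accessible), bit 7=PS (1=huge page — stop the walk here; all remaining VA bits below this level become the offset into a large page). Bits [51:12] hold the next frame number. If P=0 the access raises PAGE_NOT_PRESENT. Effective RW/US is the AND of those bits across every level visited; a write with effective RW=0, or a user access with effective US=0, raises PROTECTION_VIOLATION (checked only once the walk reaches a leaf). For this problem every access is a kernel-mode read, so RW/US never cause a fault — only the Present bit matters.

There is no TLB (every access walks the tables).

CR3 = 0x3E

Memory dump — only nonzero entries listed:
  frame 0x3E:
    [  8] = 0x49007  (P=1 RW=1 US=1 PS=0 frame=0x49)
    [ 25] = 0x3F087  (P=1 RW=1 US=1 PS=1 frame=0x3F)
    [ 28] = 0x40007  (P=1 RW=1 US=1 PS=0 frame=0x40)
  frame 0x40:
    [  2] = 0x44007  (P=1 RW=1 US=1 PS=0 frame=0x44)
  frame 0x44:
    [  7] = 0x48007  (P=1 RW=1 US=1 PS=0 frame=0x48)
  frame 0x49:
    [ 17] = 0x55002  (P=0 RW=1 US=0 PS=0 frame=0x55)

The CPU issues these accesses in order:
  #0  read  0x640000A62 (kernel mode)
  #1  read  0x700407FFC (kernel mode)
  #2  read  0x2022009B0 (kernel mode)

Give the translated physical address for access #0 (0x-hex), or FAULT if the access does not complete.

Per-access translation:
#0 VA=0x640000A62 (r,kernel):
  [0] read 0x3E idx=25: raw=0x3F087 flags P=1 W=1 U=1 S=1
  → PA=0x3FA62 (huge @L0)  (1 entries read)
#1 VA=0x700407FFC (r,kernel):
  [0] read 0x3E idx=28: raw=0x40007 flags P=1 W=1 U=1 S=0
  [1] read 0x40 idx=2: raw=0x44007 flags P=1 W=1 U=1 S=0
  [2] read 0x44 idx=7: raw=0x48007 flags P=1 W=1 U=1 S=0
  → PA=0x48FFC  (3 entries read)
#2 VA=0x2022009B0 (r,kernel):
  [0] read 0x3E idx=8: raw=0x49007 flags P=1 W=1 U=1 S=0
  [1] read 0x49 idx=17: raw=0x55002 flags P=0 W=1 U=0 S=0
  ⇒ fault: PAGE_NOT_PRESENT  — 2 lookups

Access #0 PA: 0x3FA62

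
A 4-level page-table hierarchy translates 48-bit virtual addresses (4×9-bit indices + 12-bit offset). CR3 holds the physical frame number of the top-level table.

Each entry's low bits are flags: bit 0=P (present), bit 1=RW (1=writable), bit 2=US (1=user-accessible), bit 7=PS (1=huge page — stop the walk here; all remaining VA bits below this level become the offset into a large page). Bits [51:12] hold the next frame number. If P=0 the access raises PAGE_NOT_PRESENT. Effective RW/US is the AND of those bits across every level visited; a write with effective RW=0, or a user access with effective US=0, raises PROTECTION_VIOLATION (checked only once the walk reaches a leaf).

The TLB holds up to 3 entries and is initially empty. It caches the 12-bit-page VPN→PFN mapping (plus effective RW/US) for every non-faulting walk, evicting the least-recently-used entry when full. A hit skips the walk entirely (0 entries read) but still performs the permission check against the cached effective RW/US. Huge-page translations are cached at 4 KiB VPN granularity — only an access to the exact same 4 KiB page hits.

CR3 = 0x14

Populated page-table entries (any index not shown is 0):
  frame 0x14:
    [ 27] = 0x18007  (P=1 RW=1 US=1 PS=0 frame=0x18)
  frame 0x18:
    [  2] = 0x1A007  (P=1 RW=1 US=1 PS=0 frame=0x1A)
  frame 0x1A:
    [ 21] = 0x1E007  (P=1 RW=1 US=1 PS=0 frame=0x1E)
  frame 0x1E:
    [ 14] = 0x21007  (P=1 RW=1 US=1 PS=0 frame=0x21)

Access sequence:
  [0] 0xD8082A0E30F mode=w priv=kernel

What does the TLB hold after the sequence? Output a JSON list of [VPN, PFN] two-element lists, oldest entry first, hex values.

Walk each access:
#0 VA=0xD8082A0E30F (w,kernel):
  [0] read 0x14 idx=27: raw=0x18007 flags P=1 W=1 U=1 S=0
  [1] read 0x18 idx=2: raw=0x1A007 flags P=1 W=1 U=1 S=0
  [2] read 0x1A idx=21: raw=0x1E007 flags P=1 W=1 U=1 S=0
  [3] read 0x1E idx=14: raw=0x21007 flags P=1 W=1 U=1 S=0
  ✓ 0x2130F  — 4 lookups

TLB: [["0xD8082A0E", "0x21"]]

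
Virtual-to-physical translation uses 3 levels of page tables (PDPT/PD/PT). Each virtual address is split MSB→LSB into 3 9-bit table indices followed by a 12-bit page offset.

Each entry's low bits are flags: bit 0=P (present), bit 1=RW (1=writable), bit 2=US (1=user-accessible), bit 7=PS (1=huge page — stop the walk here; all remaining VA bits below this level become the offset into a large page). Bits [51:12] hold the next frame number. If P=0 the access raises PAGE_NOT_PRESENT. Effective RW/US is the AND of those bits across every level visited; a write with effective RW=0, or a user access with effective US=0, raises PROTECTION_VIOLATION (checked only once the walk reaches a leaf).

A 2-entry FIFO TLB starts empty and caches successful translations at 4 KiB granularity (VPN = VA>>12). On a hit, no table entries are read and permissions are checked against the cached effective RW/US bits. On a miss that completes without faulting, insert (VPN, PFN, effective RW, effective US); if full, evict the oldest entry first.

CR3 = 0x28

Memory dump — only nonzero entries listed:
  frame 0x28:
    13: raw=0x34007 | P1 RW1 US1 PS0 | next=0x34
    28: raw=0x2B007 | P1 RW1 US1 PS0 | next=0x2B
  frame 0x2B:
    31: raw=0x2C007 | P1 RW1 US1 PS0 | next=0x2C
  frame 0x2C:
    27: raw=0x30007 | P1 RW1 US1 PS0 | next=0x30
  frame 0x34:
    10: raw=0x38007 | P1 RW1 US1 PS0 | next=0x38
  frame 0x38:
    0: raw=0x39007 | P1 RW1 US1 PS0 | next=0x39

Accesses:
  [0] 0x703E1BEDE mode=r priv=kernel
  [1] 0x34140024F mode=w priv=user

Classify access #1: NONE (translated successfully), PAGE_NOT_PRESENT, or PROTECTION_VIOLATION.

Trace:
#0 VA=0x703E1BEDE (r,kernel):
  L0 @0x28[28] → 0x2B007  P=1,RW=1,US=1,PS=0
  L1 @0x2B[31] → 0x2C007  P=1,RW=1,US=1,PS=0
  L2 @0x2C[27] → 0x30007  P=1,RW=1,US=1,PS=0
  ⇒ phys 0x30EDE  [3 reads]
#1 VA=0x34140024F (w,user):
  L0 @0x28[13] → 0x34007  P=1,RW=1,US=1,PS=0
  L1 @0x34[10] → 0x38007  P=1,RW=1,US=1,PS=0
  L2 @0x38[0] → 0x39007  P=1,RW=1,US=1,PS=0
  ⇒ phys 0x3924F  [3 reads]

Access #1 fault: NONE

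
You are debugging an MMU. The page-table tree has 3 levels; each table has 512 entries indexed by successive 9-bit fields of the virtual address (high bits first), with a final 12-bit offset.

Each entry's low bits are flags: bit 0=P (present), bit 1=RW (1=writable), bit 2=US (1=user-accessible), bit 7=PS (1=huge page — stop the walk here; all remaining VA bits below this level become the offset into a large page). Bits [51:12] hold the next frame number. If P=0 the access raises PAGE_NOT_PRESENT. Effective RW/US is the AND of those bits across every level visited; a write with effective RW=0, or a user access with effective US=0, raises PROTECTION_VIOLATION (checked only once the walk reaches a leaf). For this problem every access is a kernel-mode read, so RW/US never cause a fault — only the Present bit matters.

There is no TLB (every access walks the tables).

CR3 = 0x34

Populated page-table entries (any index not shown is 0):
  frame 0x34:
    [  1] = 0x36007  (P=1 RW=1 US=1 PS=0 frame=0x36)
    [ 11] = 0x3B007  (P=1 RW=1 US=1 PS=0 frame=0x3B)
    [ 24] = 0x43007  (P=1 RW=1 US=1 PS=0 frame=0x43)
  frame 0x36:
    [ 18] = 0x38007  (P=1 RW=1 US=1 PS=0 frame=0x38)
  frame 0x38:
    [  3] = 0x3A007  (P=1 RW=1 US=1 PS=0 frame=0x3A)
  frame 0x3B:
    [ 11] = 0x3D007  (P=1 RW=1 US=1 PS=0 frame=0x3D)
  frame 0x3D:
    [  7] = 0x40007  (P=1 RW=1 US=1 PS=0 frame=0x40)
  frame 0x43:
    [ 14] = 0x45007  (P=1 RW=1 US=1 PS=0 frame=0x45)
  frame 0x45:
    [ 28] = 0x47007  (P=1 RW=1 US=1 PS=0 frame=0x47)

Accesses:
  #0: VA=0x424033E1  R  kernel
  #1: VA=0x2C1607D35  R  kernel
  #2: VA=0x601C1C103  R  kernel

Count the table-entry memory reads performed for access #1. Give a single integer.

Walk each access:
#0 VA=0x424033E1 (r,kernel):
  lvl0: tbl 0x34, slot 1 ⇒ 0x36007 (P1/RW1/US1/PS0)
  lvl1: tbl 0x36, slot 18 ⇒ 0x38007 (P1/RW1/US1/PS0)
  lvl2: tbl 0x38, slot 3 ⇒ 0x3A007 (P1/RW1/US1/PS0)
  ✓ 0x3A3E1  — 3 lookups
#1 VA=0x2C1607D35 (r,kernel):
  lvl0: tbl 0x34, slot 11 ⇒ 0x3B007 (P1/RW1/US1/PS0)
  lvl1: tbl 0x3B, slot 11 ⇒ 0x3D007 (P1/RW1/US1/PS0)
  lvl2: tbl 0x3D, slot 7 ⇒ 0x40007 (P1/RW1/US1/PS0)
  ✓ 0x40D35  — 3 lookups
#2 VA=0x601C1C103 (r,kernel):
  lvl0: tbl 0x34, slot 24 ⇒ 0x43007 (P1/RW1/US1/PS0)
  lvl1: tbl 0x43, slot 14 ⇒ 0x45007 (P1/RW1/US1/PS0)
  lvl2: tbl 0x45, slot 28 ⇒ 0x47007 (P1/RW1/US1/PS0)
  ✓ 0x47103  — 3 lookups

Entries read for #1: 3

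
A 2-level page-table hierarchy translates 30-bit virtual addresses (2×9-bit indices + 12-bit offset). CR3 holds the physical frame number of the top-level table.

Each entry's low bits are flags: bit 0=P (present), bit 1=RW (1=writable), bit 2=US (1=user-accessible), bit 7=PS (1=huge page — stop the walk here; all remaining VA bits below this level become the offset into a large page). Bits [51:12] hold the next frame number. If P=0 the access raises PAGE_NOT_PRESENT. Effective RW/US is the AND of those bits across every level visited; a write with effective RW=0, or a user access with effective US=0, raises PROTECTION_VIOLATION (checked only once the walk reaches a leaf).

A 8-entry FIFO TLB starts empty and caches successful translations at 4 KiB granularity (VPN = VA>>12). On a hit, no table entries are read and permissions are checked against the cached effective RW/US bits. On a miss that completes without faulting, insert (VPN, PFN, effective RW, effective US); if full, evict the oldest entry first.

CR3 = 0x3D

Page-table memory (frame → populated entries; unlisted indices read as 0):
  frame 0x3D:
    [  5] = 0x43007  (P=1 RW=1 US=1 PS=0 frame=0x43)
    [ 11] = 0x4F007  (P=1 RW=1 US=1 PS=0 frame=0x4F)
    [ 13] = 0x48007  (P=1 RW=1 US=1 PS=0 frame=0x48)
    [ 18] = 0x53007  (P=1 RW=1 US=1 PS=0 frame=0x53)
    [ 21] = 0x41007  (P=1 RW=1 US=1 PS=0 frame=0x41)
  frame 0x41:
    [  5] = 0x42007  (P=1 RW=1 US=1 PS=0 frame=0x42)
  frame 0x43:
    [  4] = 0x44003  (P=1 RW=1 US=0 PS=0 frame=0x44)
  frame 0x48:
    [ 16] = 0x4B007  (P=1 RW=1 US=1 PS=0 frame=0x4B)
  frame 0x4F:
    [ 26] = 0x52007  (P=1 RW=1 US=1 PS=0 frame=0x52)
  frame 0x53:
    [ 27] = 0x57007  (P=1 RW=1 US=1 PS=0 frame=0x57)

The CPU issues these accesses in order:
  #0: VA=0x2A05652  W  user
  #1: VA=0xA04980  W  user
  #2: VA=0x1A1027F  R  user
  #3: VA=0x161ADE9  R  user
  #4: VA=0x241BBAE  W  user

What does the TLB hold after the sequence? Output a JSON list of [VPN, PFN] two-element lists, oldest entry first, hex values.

Trace:
#0 VA=0x2A05652 (w,user):
  L0 @0x3D[21] → 0x41007  P=1,RW=1,US=1,PS=0
  L1 @0x41[5] → 0x42007  P=1,RW=1,US=1,PS=0
  → PA=0x42652  (2 entries read)
#1 VA=0xA04980 (w,user):
  L0 @0x3D[5] → 0x43007  P=1,RW=1,US=1,PS=0
  L1 @0x43[4] → 0x44003  P=1,RW=1,US=0,PS=0
  ✗ PROTECTION_VIOLATION  [2 reads]
#2 VA=0x1A1027F (r,user):
  L0 @0x3D[13] → 0x48007  P=1,RW=1,US=1,PS=0
  L1 @0x48[16] → 0x4B007  P=1,RW=1,US=1,PS=0
  → PA=0x4B27F  (2 entries read)
#3 VA=0x161ADE9 (r,user):
  L0 @0x3D[11] → 0x4F007  P=1,RW=1,US=1,PS=0
  L1 @0x4F[26] → 0x52007  P=1,RW=1,US=1,PS=0
  → PA=0x52DE9  (2 entries read)
#4 VA=0x241BBAE (w,user):
  L0 @0x3D[18] → 0x53007  P=1,RW=1,US=1,PS=0
  L1 @0x53[27] → 0x57007  P=1,RW=1,US=1,PS=0
  → PA=0x57BAE  (2 entries read)

TLB: [["0x2A05", "0x42"], ["0x1A10", "0x4B"], ["0x161A", "0x52"], ["0x241B", "0x57"]]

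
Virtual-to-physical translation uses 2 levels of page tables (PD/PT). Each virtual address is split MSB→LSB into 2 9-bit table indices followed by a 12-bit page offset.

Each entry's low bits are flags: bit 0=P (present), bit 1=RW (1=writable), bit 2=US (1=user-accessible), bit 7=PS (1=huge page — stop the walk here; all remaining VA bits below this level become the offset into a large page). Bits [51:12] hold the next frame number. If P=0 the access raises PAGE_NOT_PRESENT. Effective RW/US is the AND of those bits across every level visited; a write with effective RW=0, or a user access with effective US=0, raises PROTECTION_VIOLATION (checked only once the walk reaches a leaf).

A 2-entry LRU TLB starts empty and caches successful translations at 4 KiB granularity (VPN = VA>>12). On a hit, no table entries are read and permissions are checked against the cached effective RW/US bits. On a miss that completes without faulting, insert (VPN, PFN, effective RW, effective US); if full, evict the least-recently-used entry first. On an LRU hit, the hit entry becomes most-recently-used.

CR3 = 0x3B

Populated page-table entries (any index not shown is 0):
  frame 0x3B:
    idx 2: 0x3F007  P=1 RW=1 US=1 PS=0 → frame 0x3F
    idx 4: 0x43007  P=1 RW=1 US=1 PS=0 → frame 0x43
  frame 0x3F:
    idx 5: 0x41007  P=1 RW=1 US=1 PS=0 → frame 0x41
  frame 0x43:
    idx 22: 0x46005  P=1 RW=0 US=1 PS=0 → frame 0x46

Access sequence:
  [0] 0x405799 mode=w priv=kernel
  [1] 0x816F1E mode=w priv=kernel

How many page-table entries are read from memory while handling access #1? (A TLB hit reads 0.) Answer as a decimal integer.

Per-access translation:
#0 VA=0x405799 (w,kernel):
  lvl0: tbl 0x3B, slot 2 ⇒ 0x3F007 (P1/RW1/US1/PS0)
  lvl1: tbl 0x3F, slot 5 ⇒ 0x41007 (P1/RW1/US1/PS0)
  ⇒ phys 0x41799  [2 reads]
#1 VA=0x816F1E (w,kernel):
  lvl0: tbl 0x3B, slot 4 ⇒ 0x43007 (P1/RW1/US1/PS0)
  lvl1: tbl 0x43, slot 22 ⇒ 0x46005 (P1/RW0/US1/PS0)
  ⇒ fault: PROTECTION_VIOLATION  — 2 lookups

Entries read for #1: 2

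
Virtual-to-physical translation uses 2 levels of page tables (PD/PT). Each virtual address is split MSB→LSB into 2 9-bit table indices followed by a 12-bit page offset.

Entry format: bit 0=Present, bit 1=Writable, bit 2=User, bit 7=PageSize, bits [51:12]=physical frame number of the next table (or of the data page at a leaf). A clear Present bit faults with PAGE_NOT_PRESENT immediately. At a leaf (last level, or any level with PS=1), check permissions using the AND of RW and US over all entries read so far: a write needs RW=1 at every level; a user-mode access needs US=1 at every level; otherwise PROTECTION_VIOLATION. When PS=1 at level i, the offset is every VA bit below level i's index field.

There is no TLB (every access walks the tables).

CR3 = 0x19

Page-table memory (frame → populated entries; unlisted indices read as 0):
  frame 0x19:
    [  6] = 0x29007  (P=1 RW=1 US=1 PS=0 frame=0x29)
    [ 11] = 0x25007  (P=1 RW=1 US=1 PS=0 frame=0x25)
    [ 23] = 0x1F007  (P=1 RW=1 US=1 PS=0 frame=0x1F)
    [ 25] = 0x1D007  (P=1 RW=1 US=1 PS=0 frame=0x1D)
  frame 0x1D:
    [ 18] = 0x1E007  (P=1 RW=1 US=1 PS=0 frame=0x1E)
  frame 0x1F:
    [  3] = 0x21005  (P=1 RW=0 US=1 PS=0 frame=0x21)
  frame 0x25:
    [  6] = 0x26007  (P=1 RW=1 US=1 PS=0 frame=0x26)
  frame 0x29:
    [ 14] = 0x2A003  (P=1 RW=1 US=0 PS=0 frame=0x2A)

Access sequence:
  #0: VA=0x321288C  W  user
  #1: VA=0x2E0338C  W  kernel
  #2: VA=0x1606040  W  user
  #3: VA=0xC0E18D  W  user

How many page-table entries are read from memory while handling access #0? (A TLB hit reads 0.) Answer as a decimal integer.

Trace:
#0 VA=0x321288C (w,user):
  L0: frame=0x19 idx=25 entry=0x1D007 [P=1 RW=1 US=1 PS=0]
  L1: frame=0x1D idx=18 entry=0x1E007 [P=1 RW=1 US=1 PS=0]
  ⇒ phys 0x1E88C  [2 reads]
#1 VA=0x2E0338C (w,kernel):
  L0: frame=0x19 idx=23 entry=0x1F007 [P=1 RW=1 US=1 PS=0]
  L1: frame=0x1F idx=3 entry=0x21005 [P=1 RW=0 US=1 PS=0]
  ⇒ fault: PROTECTION_VIOLATION  — 2 lookups
#2 VA=0x1606040 (w,user):
  L0: frame=0x19 idx=11 entry=0x25007 [P=1 RW=1 US=1 PS=0]
  L1: frame=0x25 idx=6 entry=0x26007 [P=1 RW=1 US=1 PS=0]
  ⇒ phys 0x26040  [2 reads]
#3 VA=0xC0E18D (w,user):
  L0: frame=0x19 idx=6 entry=0x29007 [P=1 RW=1 US=1 PS=0]
  L1: frame=0x29 idx=14 entry=0x2A003 [P=1 RW=1 US=0 PS=0]
  ⇒ fault: PROTECTION_VIOLATION  — 2 lookups

Entries read for #0: 2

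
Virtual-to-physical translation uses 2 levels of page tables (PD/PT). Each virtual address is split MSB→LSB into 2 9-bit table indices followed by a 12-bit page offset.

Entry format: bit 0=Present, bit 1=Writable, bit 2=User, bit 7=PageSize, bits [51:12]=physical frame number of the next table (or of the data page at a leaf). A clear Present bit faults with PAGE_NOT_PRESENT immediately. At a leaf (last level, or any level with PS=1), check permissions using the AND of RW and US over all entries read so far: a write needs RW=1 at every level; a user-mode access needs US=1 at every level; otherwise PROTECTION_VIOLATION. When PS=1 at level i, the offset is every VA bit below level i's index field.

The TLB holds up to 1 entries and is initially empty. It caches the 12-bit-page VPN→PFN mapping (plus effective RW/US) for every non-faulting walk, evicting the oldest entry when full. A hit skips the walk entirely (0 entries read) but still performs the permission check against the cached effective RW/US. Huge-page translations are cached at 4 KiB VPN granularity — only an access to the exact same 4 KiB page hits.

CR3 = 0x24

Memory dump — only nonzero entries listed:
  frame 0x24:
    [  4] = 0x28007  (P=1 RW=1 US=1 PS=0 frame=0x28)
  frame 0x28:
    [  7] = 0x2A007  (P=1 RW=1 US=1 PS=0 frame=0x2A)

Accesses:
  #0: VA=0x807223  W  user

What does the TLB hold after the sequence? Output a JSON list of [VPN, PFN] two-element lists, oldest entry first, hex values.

Walk each access:
#0 VA=0x807223 (w,user):
  [0] read 0x24 idx=4: raw=0x28007 flags P=1 W=1 U=1 S=0
  [1] read 0x28 idx=7: raw=0x2A007 flags P=1 W=1 U=1 S=0
  ✓ 0x2A223  — 2 lookups

TLB: [["0x807", "0x2A"]]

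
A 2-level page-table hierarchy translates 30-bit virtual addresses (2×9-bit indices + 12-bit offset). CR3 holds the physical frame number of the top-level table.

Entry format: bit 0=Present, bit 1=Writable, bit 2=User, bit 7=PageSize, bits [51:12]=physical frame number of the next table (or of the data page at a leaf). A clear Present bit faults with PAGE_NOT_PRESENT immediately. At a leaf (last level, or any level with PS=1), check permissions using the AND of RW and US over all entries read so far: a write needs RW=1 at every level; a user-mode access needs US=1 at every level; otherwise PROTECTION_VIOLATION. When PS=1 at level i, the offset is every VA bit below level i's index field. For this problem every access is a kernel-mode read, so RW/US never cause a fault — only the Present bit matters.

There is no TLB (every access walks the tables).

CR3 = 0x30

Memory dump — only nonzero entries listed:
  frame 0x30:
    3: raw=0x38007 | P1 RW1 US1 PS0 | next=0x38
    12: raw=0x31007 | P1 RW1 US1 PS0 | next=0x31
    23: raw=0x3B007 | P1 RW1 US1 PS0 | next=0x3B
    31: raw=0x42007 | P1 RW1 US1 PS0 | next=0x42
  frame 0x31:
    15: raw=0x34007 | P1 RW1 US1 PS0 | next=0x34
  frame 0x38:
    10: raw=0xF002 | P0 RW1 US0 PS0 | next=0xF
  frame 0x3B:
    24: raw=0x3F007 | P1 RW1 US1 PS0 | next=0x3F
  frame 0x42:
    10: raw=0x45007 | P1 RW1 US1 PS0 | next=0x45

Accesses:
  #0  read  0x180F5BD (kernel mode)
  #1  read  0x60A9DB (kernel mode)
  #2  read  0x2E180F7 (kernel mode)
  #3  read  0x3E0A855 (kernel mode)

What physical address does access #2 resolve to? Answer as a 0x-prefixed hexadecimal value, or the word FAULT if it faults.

Trace:
#0 VA=0x180F5BD (r,kernel):
  [0] read 0x30 idx=12: raw=0x31007 flags P=1 W=1 U=1 S=0
  [1] read 0x31 idx=15: raw=0x34007 flags P=1 W=1 U=1 S=0
  ⇒ phys 0x345BD  [2 reads]
#1 VA=0x60A9DB (r,kernel):
  [0] read 0x30 idx=3: raw=0x38007 flags P=1 W=1 U=1 S=0
  [1] read 0x38 idx=10: raw=0xF002 flags P=0 W=1 U=0 S=0
  ✗ PAGE_NOT_PRESENT  [2 reads]
#2 VA=0x2E180F7 (r,kernel):
  [0] read 0x30 idx=23: raw=0x3B007 flags P=1 W=1 U=1 S=0
  [1] read 0x3B idx=24: raw=0x3F007 flags P=1 W=1 U=1 S=0
  ⇒ phys 0x3F0F7  [2 reads]
#3 VA=0x3E0A855 (r,kernel):
  [0] read 0x30 idx=31: raw=0x42007 flags P=1 W=1 U=1 S=0
  [1] read 0x42 idx=10: raw=0x45007 flags P=1 W=1 U=1 S=0
  ⇒ phys 0x45855  [2 reads]

Access #2 PA: 0x3F0F7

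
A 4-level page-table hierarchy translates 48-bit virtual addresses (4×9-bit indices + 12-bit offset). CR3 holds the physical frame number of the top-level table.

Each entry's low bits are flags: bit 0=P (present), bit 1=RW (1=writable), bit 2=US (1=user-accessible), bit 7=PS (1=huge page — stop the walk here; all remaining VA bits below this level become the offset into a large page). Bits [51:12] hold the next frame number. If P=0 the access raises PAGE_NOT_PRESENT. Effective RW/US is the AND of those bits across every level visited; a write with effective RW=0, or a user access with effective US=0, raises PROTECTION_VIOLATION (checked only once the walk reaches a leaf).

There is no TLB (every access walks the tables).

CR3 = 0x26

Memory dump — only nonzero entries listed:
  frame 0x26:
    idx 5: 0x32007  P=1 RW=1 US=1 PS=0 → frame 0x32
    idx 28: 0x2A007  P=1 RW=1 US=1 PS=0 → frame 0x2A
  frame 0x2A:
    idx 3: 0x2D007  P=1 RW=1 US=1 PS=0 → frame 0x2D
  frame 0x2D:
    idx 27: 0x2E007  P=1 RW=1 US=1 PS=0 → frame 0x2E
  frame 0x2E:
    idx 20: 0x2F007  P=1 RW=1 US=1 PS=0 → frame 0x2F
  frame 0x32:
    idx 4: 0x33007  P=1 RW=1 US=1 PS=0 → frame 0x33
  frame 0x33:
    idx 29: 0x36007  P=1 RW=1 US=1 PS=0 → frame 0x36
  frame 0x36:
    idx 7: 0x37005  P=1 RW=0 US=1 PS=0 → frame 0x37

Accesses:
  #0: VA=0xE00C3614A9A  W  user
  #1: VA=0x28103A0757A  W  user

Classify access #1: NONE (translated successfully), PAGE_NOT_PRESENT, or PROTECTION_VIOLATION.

Walk each access:
#0 VA=0xE00C3614A9A (w,user):
  [0] read 0x26 idx=28: raw=0x2A007 flags P=1 W=1 U=1 S=0
  [1] read 0x2A idx=3: raw=0x2D007 flags P=1 W=1 U=1 S=0
  [2] read 0x2D idx=27: raw=0x2E007 flags P=1 W=1 U=1 S=0
  [3] read 0x2E idx=20: raw=0x2F007 flags P=1 W=1 U=1 S=0
  ⇒ phys 0x2FA9A  [4 reads]
#1 VA=0x28103A0757A (w,user):
  [0] read 0x26 idx=5: raw=0x32007 flags P=1 W=1 U=1 S=0
  [1] read 0x32 idx=4: raw=0x33007 flags P=1 W=1 U=1 S=0
  [2] read 0x33 idx=29: raw=0x36007 flags P=1 W=1 U=1 S=0
  [3] read 0x36 idx=7: raw=0x37005 flags P=1 W=0 U=1 S=0
  ✗ PROTECTION_VIOLATION  [4 reads]

Access #1 fault: PROTECTION_VIOLATION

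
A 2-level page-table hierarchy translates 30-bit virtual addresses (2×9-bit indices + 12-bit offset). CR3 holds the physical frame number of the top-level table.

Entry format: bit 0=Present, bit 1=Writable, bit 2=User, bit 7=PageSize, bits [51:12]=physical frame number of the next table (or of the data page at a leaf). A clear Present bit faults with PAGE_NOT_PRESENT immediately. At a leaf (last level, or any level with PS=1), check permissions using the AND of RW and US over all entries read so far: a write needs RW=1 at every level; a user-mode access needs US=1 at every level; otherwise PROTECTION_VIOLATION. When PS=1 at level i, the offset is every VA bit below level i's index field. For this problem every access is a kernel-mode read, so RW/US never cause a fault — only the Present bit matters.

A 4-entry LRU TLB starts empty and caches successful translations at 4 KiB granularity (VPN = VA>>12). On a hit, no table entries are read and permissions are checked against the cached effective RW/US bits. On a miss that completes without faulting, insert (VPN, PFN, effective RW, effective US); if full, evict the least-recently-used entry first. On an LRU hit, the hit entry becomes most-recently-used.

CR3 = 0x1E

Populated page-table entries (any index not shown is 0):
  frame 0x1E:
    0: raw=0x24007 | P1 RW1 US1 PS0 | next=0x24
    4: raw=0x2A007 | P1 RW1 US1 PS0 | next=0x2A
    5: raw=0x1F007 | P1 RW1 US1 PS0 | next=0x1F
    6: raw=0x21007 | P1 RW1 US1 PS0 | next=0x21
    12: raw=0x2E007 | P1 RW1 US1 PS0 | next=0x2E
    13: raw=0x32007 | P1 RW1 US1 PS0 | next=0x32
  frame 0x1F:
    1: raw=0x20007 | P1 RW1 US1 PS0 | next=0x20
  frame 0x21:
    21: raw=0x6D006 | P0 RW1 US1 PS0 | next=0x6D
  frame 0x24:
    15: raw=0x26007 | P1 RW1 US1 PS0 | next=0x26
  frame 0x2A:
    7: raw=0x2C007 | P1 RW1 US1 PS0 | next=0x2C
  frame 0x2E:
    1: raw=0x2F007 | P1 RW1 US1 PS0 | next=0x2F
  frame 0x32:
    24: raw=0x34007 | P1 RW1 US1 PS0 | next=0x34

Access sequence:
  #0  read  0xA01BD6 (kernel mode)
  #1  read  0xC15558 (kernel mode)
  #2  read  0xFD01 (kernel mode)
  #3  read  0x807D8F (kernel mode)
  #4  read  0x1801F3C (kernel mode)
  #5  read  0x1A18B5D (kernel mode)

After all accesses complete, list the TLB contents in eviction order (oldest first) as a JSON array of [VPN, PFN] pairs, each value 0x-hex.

Per-access translation:
#0 VA=0xA01BD6 (r,kernel):
  L0 @0x1E[5] → 0x1F007  P=1,RW=1,US=1,PS=0
  L1 @0x1F[1] → 0x20007  P=1,RW=1,US=1,PS=0
  → PA=0x20BD6  (2 entries read)
#1 VA=0xC15558 (r,kernel):
  L0 @0x1E[6] → 0x21007  P=1,RW=1,US=1,PS=0
  L1 @0x21[21] → 0x6D006  P=0,RW=1,US=1,PS=0
  ⇒ fault: PAGE_NOT_PRESENT  — 2 lookups
#2 VA=0xFD01 (r,kernel):
  L0 @0x1E[0] → 0x24007  P=1,RW=1,US=1,PS=0
  L1 @0x24[15] → 0x26007  P=1,RW=1,US=1,PS=0
  → PA=0x26D01  (2 entries read)
#3 VA=0x807D8F (r,kernel):
  L0 @0x1E[4] → 0x2A007  P=1,RW=1,US=1,PS=0
  L1 @0x2A[7] → 0x2C007  P=1,RW=1,US=1,PS=0
  → PA=0x2CD8F  (2 entries read)
#4 VA=0x1801F3C (r,kernel):
  L0 @0x1E[12] → 0x2E007  P=1,RW=1,US=1,PS=0
  L1 @0x2E[1] → 0x2F007  P=1,RW=1,US=1,PS=0
  → PA=0x2FF3C  (2 entries read)
#5 VA=0x1A18B5D (r,kernel):
  L0 @0x1E[13] → 0x32007  P=1,RW=1,US=1,PS=0
  L1 @0x32[24] → 0x34007  P=1,RW=1,US=1,PS=0
  → PA=0x34B5D  (2 entries read)

TLB: [["0xF", "0x26"], ["0x807", "0x2C"], ["0x1801", "0x2F"], ["0x1A18", "0x34"]]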